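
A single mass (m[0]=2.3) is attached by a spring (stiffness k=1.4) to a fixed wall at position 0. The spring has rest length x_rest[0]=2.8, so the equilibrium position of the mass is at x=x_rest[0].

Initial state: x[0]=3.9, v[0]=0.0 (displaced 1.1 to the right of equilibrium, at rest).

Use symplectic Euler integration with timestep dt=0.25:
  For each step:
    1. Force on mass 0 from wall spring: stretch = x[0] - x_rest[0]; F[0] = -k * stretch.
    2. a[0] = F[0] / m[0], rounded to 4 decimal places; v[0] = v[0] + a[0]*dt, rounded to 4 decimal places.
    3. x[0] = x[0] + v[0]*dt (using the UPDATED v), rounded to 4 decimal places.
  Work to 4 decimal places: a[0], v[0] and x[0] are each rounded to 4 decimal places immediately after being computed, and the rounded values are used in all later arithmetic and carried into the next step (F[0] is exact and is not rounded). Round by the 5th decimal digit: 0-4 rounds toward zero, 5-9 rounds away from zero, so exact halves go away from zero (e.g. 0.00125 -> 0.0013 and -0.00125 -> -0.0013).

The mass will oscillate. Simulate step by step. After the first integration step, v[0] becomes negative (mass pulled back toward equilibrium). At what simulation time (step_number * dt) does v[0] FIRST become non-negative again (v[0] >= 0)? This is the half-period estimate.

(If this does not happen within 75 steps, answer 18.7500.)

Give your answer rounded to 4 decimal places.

Step 0: x=[3.9000] v=[0.0000]
Step 1: x=[3.8582] v=[-0.1674]
Step 2: x=[3.7761] v=[-0.3284]
Step 3: x=[3.6569] v=[-0.4769]
Step 4: x=[3.5051] v=[-0.6073]
Step 5: x=[3.3265] v=[-0.7146]
Step 6: x=[3.1278] v=[-0.7947]
Step 7: x=[2.9167] v=[-0.8446]
Step 8: x=[2.7011] v=[-0.8624]
Step 9: x=[2.4893] v=[-0.8474]
Step 10: x=[2.2893] v=[-0.8001]
Step 11: x=[2.1087] v=[-0.7224]
Step 12: x=[1.9544] v=[-0.6172]
Step 13: x=[1.8323] v=[-0.4885]
Step 14: x=[1.7470] v=[-0.3413]
Step 15: x=[1.7017] v=[-0.1811]
Step 16: x=[1.6982] v=[-0.0140]
Step 17: x=[1.7366] v=[0.1537]
First v>=0 after going negative at step 17, time=4.2500

Answer: 4.2500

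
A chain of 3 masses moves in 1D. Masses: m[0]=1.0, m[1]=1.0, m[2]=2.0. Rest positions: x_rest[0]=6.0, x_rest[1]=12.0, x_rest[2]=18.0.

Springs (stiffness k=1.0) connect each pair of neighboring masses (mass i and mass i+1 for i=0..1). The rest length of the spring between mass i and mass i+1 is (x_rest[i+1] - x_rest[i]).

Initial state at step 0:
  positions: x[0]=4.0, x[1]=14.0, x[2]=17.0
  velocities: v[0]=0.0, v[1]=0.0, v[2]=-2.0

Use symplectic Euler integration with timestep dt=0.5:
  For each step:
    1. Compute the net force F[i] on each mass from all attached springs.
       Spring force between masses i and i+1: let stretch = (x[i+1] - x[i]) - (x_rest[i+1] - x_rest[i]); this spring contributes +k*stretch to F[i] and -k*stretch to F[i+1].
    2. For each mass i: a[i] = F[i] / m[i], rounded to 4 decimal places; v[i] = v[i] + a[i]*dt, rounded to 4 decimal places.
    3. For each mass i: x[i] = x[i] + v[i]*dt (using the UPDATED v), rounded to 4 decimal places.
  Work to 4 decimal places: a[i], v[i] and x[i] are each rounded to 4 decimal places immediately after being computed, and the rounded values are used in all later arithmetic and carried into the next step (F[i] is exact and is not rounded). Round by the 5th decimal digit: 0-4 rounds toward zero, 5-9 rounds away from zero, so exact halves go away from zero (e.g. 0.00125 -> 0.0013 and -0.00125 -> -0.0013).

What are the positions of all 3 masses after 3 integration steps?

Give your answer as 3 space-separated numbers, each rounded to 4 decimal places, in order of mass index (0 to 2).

Answer: 6.9766 7.9024 15.5606

Derivation:
Step 0: x=[4.0000 14.0000 17.0000] v=[0.0000 0.0000 -2.0000]
Step 1: x=[5.0000 12.2500 16.3750] v=[2.0000 -3.5000 -1.2500]
Step 2: x=[6.3125 9.7188 15.9844] v=[2.6250 -5.0625 -0.7813]
Step 3: x=[6.9766 7.9024 15.5606] v=[1.3282 -3.6329 -0.8477]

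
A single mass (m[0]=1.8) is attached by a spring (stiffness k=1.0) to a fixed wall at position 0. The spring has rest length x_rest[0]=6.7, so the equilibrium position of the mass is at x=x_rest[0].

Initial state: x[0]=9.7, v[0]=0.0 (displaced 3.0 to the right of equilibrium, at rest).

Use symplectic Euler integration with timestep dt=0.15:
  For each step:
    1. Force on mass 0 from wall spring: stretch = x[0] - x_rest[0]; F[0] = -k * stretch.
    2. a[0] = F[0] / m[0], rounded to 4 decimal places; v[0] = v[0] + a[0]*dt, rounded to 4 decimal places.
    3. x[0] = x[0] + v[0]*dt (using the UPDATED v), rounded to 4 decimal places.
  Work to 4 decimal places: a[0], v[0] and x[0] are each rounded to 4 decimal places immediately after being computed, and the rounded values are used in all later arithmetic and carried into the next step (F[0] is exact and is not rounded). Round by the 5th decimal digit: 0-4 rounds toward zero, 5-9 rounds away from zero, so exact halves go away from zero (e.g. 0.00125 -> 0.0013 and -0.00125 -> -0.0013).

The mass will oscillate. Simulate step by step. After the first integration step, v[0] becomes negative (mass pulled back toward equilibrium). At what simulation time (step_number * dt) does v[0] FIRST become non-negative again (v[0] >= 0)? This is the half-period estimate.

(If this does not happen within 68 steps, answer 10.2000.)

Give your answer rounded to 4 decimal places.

Answer: 4.3500

Derivation:
Step 0: x=[9.7000] v=[0.0000]
Step 1: x=[9.6625] v=[-0.2500]
Step 2: x=[9.5880] v=[-0.4969]
Step 3: x=[9.4774] v=[-0.7376]
Step 4: x=[9.3320] v=[-0.9691]
Step 5: x=[9.1537] v=[-1.1884]
Step 6: x=[8.9448] v=[-1.3929]
Step 7: x=[8.7078] v=[-1.5800]
Step 8: x=[8.4457] v=[-1.7473]
Step 9: x=[8.1618] v=[-1.8928]
Step 10: x=[7.8596] v=[-2.0146]
Step 11: x=[7.5429] v=[-2.1112]
Step 12: x=[7.2157] v=[-2.1814]
Step 13: x=[6.8820] v=[-2.2244]
Step 14: x=[6.5461] v=[-2.2396]
Step 15: x=[6.2121] v=[-2.2268]
Step 16: x=[5.8842] v=[-2.1861]
Step 17: x=[5.5665] v=[-2.1181]
Step 18: x=[5.2630] v=[-2.0236]
Step 19: x=[4.9774] v=[-1.9039]
Step 20: x=[4.7133] v=[-1.7604]
Step 21: x=[4.4741] v=[-1.5948]
Step 22: x=[4.2627] v=[-1.4093]
Step 23: x=[4.0818] v=[-1.2062]
Step 24: x=[3.9336] v=[-0.9880]
Step 25: x=[3.8200] v=[-0.7575]
Step 26: x=[3.7424] v=[-0.5175]
Step 27: x=[3.7018] v=[-0.2710]
Step 28: x=[3.6986] v=[-0.0211]
Step 29: x=[3.7330] v=[0.2290]
First v>=0 after going negative at step 29, time=4.3500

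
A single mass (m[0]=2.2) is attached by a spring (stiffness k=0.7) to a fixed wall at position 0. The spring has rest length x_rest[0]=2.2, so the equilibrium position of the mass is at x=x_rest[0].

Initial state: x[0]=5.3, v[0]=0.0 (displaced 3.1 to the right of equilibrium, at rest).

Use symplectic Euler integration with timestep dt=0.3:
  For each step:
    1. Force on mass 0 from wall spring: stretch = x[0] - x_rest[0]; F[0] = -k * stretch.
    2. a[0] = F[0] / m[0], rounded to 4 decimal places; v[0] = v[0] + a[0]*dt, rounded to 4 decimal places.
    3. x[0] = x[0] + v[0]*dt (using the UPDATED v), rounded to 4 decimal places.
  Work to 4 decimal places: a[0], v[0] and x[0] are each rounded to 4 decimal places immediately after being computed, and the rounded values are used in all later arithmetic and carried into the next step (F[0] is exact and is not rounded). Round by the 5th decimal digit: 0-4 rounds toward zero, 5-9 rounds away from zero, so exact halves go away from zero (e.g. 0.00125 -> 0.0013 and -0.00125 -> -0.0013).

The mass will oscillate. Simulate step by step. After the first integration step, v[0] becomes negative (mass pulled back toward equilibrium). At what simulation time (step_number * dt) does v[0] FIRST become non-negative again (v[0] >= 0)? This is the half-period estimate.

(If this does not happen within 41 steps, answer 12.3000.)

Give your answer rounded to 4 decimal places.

Answer: 5.7000

Derivation:
Step 0: x=[5.3000] v=[0.0000]
Step 1: x=[5.2112] v=[-0.2959]
Step 2: x=[5.0362] v=[-0.5833]
Step 3: x=[4.7800] v=[-0.8540]
Step 4: x=[4.4499] v=[-1.1003]
Step 5: x=[4.0554] v=[-1.3151]
Step 6: x=[3.6077] v=[-1.4922]
Step 7: x=[3.1197] v=[-1.6266]
Step 8: x=[2.6054] v=[-1.7144]
Step 9: x=[2.0795] v=[-1.7531]
Step 10: x=[1.5570] v=[-1.7416]
Step 11: x=[1.0529] v=[-1.6802]
Step 12: x=[0.5817] v=[-1.5707]
Step 13: x=[0.1568] v=[-1.4162]
Step 14: x=[-0.2096] v=[-1.2212]
Step 15: x=[-0.5070] v=[-0.9912]
Step 16: x=[-0.7268] v=[-0.7328]
Step 17: x=[-0.8628] v=[-0.4534]
Step 18: x=[-0.9111] v=[-0.1611]
Step 19: x=[-0.8703] v=[0.1359]
First v>=0 after going negative at step 19, time=5.7000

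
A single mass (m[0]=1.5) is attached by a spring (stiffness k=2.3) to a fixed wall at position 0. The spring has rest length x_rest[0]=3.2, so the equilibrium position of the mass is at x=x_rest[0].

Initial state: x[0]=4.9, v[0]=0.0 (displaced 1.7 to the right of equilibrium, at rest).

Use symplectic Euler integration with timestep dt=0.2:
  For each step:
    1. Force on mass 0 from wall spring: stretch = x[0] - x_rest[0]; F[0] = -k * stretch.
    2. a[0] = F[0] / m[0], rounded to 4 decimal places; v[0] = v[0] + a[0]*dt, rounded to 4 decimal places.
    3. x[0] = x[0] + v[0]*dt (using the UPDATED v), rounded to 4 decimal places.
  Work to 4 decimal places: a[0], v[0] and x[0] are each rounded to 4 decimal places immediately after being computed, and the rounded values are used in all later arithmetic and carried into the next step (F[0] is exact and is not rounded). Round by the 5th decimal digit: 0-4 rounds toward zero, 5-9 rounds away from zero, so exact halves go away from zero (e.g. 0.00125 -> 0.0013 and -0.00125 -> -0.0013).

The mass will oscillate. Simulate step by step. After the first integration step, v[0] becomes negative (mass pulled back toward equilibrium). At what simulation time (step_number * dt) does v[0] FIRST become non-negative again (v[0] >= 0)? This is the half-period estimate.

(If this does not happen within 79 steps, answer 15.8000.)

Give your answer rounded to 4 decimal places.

Answer: 2.6000

Derivation:
Step 0: x=[4.9000] v=[0.0000]
Step 1: x=[4.7957] v=[-0.5213]
Step 2: x=[4.5936] v=[-1.0106]
Step 3: x=[4.3060] v=[-1.4380]
Step 4: x=[3.9506] v=[-1.7772]
Step 5: x=[3.5491] v=[-2.0074]
Step 6: x=[3.1262] v=[-2.1145]
Step 7: x=[2.7078] v=[-2.0919]
Step 8: x=[2.3196] v=[-1.9410]
Step 9: x=[1.9854] v=[-1.6710]
Step 10: x=[1.7257] v=[-1.2985]
Step 11: x=[1.5564] v=[-0.8464]
Step 12: x=[1.4879] v=[-0.3424]
Step 13: x=[1.5244] v=[0.1826]
First v>=0 after going negative at step 13, time=2.6000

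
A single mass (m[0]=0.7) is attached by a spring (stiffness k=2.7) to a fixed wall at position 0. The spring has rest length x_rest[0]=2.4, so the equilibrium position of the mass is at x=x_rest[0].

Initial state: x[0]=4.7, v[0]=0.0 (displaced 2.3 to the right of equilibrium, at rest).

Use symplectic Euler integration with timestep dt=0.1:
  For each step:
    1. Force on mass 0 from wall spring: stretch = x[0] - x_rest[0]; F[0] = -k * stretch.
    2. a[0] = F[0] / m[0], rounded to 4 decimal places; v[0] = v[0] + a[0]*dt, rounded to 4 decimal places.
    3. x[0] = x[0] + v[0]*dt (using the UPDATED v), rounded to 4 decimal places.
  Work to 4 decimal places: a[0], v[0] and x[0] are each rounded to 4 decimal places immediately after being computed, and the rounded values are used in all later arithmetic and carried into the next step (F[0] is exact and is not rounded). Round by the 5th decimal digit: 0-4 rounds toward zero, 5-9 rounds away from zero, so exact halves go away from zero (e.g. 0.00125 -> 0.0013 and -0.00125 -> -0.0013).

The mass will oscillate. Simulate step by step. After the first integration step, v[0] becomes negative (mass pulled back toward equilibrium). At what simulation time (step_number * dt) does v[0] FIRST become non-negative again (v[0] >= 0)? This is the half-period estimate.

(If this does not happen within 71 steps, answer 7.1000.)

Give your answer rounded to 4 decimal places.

Step 0: x=[4.7000] v=[0.0000]
Step 1: x=[4.6113] v=[-0.8871]
Step 2: x=[4.4373] v=[-1.7400]
Step 3: x=[4.1847] v=[-2.5258]
Step 4: x=[3.8633] v=[-3.2142]
Step 5: x=[3.4854] v=[-3.7786]
Step 6: x=[3.0657] v=[-4.1973]
Step 7: x=[2.6203] v=[-4.4541]
Step 8: x=[2.1664] v=[-4.5391]
Step 9: x=[1.7215] v=[-4.4490]
Step 10: x=[1.3028] v=[-4.1873]
Step 11: x=[0.9264] v=[-3.7641]
Step 12: x=[0.6068] v=[-3.1957]
Step 13: x=[0.3564] v=[-2.5040]
Step 14: x=[0.1848] v=[-1.7158]
Step 15: x=[0.0987] v=[-0.8614]
Step 16: x=[0.1013] v=[0.0262]
First v>=0 after going negative at step 16, time=1.6000

Answer: 1.6000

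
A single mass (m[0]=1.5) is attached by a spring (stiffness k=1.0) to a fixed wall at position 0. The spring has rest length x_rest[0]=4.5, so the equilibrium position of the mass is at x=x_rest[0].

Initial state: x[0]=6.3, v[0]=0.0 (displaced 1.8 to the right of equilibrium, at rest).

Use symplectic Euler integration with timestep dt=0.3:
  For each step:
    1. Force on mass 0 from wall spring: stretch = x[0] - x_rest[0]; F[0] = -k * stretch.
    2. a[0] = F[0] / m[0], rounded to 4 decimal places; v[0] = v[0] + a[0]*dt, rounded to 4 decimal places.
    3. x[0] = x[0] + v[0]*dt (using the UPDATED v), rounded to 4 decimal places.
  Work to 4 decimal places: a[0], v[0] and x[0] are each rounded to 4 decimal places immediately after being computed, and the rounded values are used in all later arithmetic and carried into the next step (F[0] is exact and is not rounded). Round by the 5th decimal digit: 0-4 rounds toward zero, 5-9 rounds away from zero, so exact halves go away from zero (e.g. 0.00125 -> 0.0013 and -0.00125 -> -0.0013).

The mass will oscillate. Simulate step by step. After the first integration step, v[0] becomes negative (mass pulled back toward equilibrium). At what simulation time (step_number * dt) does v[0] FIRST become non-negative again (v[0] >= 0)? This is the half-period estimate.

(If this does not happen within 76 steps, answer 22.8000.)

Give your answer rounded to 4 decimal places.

Answer: 3.9000

Derivation:
Step 0: x=[6.3000] v=[0.0000]
Step 1: x=[6.1920] v=[-0.3600]
Step 2: x=[5.9825] v=[-0.6984]
Step 3: x=[5.6840] v=[-0.9949]
Step 4: x=[5.3145] v=[-1.2317]
Step 5: x=[4.8961] v=[-1.3946]
Step 6: x=[4.4540] v=[-1.4738]
Step 7: x=[4.0146] v=[-1.4646]
Step 8: x=[3.6044] v=[-1.3675]
Step 9: x=[3.2479] v=[-1.1884]
Step 10: x=[2.9665] v=[-0.9380]
Step 11: x=[2.7771] v=[-0.6313]
Step 12: x=[2.6911] v=[-0.2867]
Step 13: x=[2.7136] v=[0.0751]
First v>=0 after going negative at step 13, time=3.9000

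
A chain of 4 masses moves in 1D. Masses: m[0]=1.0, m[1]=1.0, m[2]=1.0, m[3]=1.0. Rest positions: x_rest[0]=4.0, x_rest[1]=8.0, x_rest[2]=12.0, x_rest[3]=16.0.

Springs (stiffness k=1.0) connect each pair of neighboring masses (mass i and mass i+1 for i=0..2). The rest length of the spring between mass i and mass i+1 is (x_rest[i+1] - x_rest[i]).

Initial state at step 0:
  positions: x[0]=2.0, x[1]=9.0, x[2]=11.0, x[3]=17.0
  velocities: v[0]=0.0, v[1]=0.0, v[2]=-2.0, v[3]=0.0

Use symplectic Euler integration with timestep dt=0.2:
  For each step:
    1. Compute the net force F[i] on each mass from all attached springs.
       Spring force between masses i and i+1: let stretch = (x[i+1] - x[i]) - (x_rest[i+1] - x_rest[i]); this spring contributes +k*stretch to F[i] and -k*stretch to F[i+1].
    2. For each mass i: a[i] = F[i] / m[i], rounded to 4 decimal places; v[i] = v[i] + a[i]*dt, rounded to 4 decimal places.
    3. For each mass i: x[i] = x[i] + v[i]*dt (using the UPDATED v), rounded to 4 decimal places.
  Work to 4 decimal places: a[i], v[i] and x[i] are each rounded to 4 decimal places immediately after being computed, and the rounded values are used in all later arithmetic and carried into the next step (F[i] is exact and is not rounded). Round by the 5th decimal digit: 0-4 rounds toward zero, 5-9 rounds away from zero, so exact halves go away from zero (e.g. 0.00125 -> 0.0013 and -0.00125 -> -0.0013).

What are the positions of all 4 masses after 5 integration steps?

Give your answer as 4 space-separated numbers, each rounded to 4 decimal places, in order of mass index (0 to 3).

Answer: 3.3825 6.5850 11.2141 15.8186

Derivation:
Step 0: x=[2.0000 9.0000 11.0000 17.0000] v=[0.0000 0.0000 -2.0000 0.0000]
Step 1: x=[2.1200 8.8000 10.7600 16.9200] v=[0.6000 -1.0000 -1.2000 -0.4000]
Step 2: x=[2.3472 8.4112 10.6880 16.7536] v=[1.1360 -1.9440 -0.3600 -0.8320]
Step 3: x=[2.6570 7.8709 10.7676 16.5046] v=[1.5488 -2.7014 0.3978 -1.2451]
Step 4: x=[3.0153 7.2379 10.9608 16.1861] v=[1.7916 -3.1648 0.9659 -1.5925]
Step 5: x=[3.3825 6.5850 11.2141 15.8186] v=[1.8361 -3.2647 1.2664 -1.8376]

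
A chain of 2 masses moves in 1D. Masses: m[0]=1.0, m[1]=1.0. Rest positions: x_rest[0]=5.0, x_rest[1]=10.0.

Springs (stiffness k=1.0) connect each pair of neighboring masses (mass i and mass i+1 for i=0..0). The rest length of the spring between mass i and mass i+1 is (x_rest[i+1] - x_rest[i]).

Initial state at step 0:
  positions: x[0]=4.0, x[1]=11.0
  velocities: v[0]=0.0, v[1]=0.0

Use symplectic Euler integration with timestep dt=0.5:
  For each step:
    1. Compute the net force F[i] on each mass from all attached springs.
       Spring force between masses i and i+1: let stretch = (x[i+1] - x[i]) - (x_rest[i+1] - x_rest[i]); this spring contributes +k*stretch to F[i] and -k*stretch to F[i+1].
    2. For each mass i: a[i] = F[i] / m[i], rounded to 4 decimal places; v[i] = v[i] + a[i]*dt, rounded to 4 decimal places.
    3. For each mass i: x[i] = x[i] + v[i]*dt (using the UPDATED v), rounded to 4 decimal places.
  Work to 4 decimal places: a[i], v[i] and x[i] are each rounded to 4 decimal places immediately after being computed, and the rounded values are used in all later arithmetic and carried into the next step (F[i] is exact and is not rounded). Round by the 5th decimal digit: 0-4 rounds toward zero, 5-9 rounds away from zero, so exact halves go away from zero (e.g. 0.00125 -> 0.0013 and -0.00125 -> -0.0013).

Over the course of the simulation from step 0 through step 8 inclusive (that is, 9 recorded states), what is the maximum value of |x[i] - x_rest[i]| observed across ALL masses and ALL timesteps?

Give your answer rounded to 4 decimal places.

Step 0: x=[4.0000 11.0000] v=[0.0000 0.0000]
Step 1: x=[4.5000 10.5000] v=[1.0000 -1.0000]
Step 2: x=[5.2500 9.7500] v=[1.5000 -1.5000]
Step 3: x=[5.8750 9.1250] v=[1.2500 -1.2500]
Step 4: x=[6.0625 8.9375] v=[0.3750 -0.3750]
Step 5: x=[5.7188 9.2813] v=[-0.6875 0.6875]
Step 6: x=[5.0157 9.9845] v=[-1.4063 1.4063]
Step 7: x=[4.3048 10.6955] v=[-1.4219 1.4219]
Step 8: x=[3.9415 11.0588] v=[-0.7266 0.7266]
Max displacement = 1.0625

Answer: 1.0625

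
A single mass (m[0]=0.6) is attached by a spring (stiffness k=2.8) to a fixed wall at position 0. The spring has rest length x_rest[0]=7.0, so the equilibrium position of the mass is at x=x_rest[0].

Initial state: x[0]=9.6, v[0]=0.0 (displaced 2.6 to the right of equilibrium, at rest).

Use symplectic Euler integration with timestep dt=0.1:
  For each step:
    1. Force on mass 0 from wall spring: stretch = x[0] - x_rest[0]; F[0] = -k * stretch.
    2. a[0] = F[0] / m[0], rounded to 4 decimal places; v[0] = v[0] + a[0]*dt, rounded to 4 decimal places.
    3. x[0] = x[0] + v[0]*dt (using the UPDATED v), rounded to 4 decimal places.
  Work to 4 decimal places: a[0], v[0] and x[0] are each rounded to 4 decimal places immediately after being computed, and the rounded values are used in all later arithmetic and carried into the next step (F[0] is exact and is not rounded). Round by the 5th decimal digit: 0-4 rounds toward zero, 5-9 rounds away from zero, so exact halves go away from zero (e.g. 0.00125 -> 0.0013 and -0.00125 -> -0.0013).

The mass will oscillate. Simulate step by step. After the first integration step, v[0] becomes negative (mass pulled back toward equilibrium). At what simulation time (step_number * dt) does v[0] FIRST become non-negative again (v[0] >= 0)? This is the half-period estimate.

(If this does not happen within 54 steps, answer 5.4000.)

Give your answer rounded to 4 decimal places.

Answer: 1.5000

Derivation:
Step 0: x=[9.6000] v=[0.0000]
Step 1: x=[9.4787] v=[-1.2133]
Step 2: x=[9.2417] v=[-2.3700]
Step 3: x=[8.9001] v=[-3.4161]
Step 4: x=[8.4698] v=[-4.3028]
Step 5: x=[7.9709] v=[-4.9887]
Step 6: x=[7.4267] v=[-5.4418]
Step 7: x=[6.8626] v=[-5.6409]
Step 8: x=[6.3049] v=[-5.5768]
Step 9: x=[5.7797] v=[-5.2524]
Step 10: x=[5.3114] v=[-4.6829]
Step 11: x=[4.9219] v=[-3.8949]
Step 12: x=[4.6294] v=[-2.9251]
Step 13: x=[4.4475] v=[-1.8188]
Step 14: x=[4.3847] v=[-0.6276]
Step 15: x=[4.4440] v=[0.5929]
First v>=0 after going negative at step 15, time=1.5000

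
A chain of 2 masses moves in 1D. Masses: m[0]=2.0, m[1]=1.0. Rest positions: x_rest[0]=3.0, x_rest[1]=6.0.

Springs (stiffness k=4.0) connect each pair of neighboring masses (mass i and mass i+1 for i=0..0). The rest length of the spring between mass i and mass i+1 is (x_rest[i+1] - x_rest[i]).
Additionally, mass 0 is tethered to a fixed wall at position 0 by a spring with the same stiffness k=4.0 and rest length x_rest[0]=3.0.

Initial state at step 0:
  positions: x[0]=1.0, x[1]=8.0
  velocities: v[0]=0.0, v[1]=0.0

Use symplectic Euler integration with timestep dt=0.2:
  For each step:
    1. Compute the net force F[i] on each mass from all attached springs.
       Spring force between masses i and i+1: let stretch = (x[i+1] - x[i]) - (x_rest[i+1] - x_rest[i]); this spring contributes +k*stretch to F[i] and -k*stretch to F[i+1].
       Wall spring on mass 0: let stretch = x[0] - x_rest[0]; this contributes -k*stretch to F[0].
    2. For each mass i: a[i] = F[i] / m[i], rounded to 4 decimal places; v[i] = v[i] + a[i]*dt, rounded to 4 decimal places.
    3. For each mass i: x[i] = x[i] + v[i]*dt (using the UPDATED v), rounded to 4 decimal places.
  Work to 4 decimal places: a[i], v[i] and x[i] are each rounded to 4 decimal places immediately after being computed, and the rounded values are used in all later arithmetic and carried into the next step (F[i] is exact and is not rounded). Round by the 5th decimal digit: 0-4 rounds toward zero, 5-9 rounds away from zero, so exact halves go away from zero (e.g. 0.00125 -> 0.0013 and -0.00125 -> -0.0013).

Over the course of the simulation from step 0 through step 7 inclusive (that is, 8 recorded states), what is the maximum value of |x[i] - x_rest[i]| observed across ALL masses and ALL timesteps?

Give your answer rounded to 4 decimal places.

Step 0: x=[1.0000 8.0000] v=[0.0000 0.0000]
Step 1: x=[1.4800 7.3600] v=[2.4000 -3.2000]
Step 2: x=[2.3120 6.2592] v=[4.1600 -5.5040]
Step 3: x=[3.2748 5.0068] v=[4.8141 -6.2618]
Step 4: x=[4.1142 3.9573] v=[4.1970 -5.2474]
Step 5: x=[4.6119 3.4129] v=[2.4886 -2.7219]
Step 6: x=[4.6447 3.5404] v=[0.1642 0.6373]
Step 7: x=[4.2176 4.3245] v=[-2.1354 3.9207]
Max displacement = 2.5871

Answer: 2.5871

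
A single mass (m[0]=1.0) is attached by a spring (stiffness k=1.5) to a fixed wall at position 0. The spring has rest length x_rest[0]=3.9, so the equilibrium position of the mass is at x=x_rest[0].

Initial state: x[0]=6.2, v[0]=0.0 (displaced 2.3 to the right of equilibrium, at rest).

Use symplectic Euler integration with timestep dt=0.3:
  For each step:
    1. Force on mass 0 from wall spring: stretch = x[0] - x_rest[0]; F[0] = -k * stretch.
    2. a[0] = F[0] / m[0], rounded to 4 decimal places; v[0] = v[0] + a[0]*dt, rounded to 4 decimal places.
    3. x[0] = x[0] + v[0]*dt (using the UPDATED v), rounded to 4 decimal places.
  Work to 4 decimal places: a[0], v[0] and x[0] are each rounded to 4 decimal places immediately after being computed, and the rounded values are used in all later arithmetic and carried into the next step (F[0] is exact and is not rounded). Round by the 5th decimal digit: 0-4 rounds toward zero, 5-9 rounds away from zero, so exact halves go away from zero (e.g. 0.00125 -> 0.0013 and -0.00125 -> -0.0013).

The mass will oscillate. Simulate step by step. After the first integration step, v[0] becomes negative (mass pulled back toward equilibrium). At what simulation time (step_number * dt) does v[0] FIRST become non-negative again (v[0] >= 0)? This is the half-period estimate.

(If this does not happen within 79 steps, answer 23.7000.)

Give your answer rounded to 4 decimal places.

Step 0: x=[6.2000] v=[0.0000]
Step 1: x=[5.8895] v=[-1.0350]
Step 2: x=[5.3104] v=[-1.9303]
Step 3: x=[4.5409] v=[-2.5650]
Step 4: x=[3.6849] v=[-2.8534]
Step 5: x=[2.8579] v=[-2.7566]
Step 6: x=[2.1716] v=[-2.2876]
Step 7: x=[1.7187] v=[-1.5098]
Step 8: x=[1.5602] v=[-0.5282]
Step 9: x=[1.7176] v=[0.5247]
First v>=0 after going negative at step 9, time=2.7000

Answer: 2.7000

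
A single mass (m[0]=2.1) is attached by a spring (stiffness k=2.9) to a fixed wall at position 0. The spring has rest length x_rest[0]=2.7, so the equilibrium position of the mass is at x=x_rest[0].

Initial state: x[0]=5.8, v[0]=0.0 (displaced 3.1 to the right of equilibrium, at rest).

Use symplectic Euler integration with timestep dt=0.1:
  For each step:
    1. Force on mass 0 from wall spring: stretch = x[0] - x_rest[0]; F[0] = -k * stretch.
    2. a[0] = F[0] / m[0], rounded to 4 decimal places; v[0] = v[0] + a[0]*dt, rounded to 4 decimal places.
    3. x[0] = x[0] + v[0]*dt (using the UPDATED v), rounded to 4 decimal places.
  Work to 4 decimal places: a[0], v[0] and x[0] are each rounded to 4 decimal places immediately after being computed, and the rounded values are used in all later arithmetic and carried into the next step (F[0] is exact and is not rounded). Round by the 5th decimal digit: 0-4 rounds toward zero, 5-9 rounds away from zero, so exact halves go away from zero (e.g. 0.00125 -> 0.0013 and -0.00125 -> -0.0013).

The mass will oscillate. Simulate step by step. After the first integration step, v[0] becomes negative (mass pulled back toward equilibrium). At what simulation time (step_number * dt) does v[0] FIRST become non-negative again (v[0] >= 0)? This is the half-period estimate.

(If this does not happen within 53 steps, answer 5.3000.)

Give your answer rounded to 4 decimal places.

Step 0: x=[5.8000] v=[0.0000]
Step 1: x=[5.7572] v=[-0.4281]
Step 2: x=[5.6722] v=[-0.8503]
Step 3: x=[5.5461] v=[-1.2608]
Step 4: x=[5.3807] v=[-1.6538]
Step 5: x=[5.1783] v=[-2.0240]
Step 6: x=[4.9417] v=[-2.3662]
Step 7: x=[4.6741] v=[-2.6758]
Step 8: x=[4.3793] v=[-2.9484]
Step 9: x=[4.0613] v=[-3.1803]
Step 10: x=[3.7245] v=[-3.3683]
Step 11: x=[3.3735] v=[-3.5098]
Step 12: x=[3.0132] v=[-3.6028]
Step 13: x=[2.6486] v=[-3.6461]
Step 14: x=[2.2847] v=[-3.6390]
Step 15: x=[1.9265] v=[-3.5817]
Step 16: x=[1.5790] v=[-3.4749]
Step 17: x=[1.2470] v=[-3.3201]
Step 18: x=[0.9351] v=[-3.1195]
Step 19: x=[0.6475] v=[-2.8758]
Step 20: x=[0.3883] v=[-2.5924]
Step 21: x=[0.1610] v=[-2.2732]
Step 22: x=[-0.0313] v=[-1.9226]
Step 23: x=[-0.1858] v=[-1.5454]
Step 24: x=[-0.3005] v=[-1.1469]
Step 25: x=[-0.3738] v=[-0.7326]
Step 26: x=[-0.4046] v=[-0.3081]
Step 27: x=[-0.3925] v=[0.1206]
First v>=0 after going negative at step 27, time=2.7000

Answer: 2.7000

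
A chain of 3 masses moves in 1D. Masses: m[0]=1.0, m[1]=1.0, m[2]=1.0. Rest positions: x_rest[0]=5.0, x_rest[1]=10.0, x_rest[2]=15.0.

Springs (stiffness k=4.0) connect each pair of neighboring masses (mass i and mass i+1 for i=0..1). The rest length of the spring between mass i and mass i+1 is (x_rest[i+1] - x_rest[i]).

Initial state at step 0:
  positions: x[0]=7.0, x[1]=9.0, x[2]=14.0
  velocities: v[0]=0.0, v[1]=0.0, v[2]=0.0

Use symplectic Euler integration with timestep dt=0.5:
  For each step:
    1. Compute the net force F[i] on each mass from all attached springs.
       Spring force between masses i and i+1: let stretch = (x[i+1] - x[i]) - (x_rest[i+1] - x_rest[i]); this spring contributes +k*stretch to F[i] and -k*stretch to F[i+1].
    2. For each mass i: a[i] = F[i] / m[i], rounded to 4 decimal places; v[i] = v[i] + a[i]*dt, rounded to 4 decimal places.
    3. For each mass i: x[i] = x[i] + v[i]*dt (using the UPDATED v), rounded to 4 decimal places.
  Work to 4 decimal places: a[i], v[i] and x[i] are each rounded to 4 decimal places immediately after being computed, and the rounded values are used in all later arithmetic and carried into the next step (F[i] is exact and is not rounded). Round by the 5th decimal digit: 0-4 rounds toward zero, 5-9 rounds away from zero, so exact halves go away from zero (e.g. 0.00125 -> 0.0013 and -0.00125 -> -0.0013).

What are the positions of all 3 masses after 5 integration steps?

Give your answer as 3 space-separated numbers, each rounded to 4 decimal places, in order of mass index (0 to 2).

Step 0: x=[7.0000 9.0000 14.0000] v=[0.0000 0.0000 0.0000]
Step 1: x=[4.0000 12.0000 14.0000] v=[-6.0000 6.0000 0.0000]
Step 2: x=[4.0000 9.0000 17.0000] v=[0.0000 -6.0000 6.0000]
Step 3: x=[4.0000 9.0000 17.0000] v=[0.0000 0.0000 0.0000]
Step 4: x=[4.0000 12.0000 14.0000] v=[0.0000 6.0000 -6.0000]
Step 5: x=[7.0000 9.0000 14.0000] v=[6.0000 -6.0000 0.0000]

Answer: 7.0000 9.0000 14.0000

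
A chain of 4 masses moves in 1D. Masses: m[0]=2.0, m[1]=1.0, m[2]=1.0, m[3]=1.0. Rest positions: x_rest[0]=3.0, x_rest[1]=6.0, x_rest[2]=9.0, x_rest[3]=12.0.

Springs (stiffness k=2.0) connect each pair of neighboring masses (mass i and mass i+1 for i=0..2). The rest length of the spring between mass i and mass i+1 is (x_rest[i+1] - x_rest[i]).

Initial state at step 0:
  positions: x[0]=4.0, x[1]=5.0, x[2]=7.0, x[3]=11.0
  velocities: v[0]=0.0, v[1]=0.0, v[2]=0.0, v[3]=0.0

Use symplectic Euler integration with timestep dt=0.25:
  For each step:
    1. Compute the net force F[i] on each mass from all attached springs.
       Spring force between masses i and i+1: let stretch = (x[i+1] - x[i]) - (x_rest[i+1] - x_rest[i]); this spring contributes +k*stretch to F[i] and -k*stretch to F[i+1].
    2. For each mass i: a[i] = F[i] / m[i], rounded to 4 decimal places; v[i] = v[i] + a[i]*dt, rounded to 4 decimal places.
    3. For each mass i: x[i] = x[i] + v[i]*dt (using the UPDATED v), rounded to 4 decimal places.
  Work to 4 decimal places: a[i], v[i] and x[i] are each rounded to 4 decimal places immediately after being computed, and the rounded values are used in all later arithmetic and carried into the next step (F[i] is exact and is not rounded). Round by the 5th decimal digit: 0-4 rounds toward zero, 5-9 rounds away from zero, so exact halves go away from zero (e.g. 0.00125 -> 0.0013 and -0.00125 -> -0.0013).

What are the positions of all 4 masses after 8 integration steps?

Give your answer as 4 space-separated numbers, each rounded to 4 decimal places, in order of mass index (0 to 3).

Step 0: x=[4.0000 5.0000 7.0000 11.0000] v=[0.0000 0.0000 0.0000 0.0000]
Step 1: x=[3.8750 5.1250 7.2500 10.8750] v=[-0.5000 0.5000 1.0000 -0.5000]
Step 2: x=[3.6406 5.3594 7.6875 10.6719] v=[-0.9375 0.9375 1.7500 -0.8125]
Step 3: x=[3.3262 5.6700 8.2071 10.4707] v=[-1.2578 1.2422 2.0782 -0.8047]
Step 4: x=[2.9707 6.0047 8.6925 10.3616] v=[-1.4219 1.3389 1.9415 -0.4365]
Step 5: x=[2.6174 6.2962 9.0506 10.4189] v=[-1.4134 1.1658 1.4322 0.2290]
Step 6: x=[2.3065 6.4721 9.2354 10.6801] v=[-1.2437 0.7036 0.7392 1.0449]
Step 7: x=[2.0684 6.4727 9.2554 11.1358] v=[-0.9523 0.0025 0.0799 1.8226]
Step 8: x=[1.9181 6.2706 9.1626 11.7314] v=[-0.6012 -0.8083 -0.3713 2.3824]

Answer: 1.9181 6.2706 9.1626 11.7314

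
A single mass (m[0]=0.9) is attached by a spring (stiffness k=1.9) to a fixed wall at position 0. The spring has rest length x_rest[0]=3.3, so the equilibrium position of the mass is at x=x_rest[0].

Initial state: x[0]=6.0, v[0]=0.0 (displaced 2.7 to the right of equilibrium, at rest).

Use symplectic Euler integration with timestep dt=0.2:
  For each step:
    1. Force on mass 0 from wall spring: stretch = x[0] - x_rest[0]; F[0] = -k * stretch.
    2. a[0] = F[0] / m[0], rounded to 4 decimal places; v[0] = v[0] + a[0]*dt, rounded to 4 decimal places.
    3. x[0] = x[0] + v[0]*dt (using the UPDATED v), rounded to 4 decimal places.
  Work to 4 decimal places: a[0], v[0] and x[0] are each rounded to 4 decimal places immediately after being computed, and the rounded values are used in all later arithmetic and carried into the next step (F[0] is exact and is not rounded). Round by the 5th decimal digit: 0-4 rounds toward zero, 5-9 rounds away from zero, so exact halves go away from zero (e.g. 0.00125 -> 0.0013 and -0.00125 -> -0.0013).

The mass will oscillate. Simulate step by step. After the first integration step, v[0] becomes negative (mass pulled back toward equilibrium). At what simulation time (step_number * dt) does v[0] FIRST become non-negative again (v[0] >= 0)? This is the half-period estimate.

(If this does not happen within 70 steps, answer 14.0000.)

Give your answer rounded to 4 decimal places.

Answer: 2.2000

Derivation:
Step 0: x=[6.0000] v=[0.0000]
Step 1: x=[5.7720] v=[-1.1400]
Step 2: x=[5.3353] v=[-2.1837]
Step 3: x=[4.7267] v=[-3.0430]
Step 4: x=[3.9976] v=[-3.6454]
Step 5: x=[3.2096] v=[-3.9399]
Step 6: x=[2.4293] v=[-3.9017]
Step 7: x=[1.7225] v=[-3.5341]
Step 8: x=[1.1489] v=[-2.8680]
Step 9: x=[0.7569] v=[-1.9598]
Step 10: x=[0.5797] v=[-0.8860]
Step 11: x=[0.6322] v=[0.2626]
First v>=0 after going negative at step 11, time=2.2000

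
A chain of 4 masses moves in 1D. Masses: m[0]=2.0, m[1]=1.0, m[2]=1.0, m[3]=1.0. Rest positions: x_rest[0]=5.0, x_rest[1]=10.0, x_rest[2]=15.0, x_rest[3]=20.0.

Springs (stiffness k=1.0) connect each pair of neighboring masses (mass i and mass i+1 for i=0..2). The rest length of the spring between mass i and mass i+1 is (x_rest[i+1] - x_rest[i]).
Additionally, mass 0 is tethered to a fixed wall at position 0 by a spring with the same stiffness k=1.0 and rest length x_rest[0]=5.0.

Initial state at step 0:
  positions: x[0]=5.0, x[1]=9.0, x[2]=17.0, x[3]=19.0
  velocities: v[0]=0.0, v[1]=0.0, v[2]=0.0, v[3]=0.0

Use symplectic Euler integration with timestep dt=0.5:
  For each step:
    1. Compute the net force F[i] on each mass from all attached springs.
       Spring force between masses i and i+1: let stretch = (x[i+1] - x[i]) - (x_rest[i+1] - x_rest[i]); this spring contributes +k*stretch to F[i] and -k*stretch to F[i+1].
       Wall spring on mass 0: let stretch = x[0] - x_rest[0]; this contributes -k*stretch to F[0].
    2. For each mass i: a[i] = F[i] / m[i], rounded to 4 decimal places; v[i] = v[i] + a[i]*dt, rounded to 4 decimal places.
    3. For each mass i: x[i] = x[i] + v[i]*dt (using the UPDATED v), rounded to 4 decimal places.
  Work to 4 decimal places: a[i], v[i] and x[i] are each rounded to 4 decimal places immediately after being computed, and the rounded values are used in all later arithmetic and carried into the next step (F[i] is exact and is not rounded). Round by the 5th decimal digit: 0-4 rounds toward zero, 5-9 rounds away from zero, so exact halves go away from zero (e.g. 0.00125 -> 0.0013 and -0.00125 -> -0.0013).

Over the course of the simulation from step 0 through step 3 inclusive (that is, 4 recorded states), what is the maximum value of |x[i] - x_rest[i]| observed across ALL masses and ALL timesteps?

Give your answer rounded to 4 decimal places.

Step 0: x=[5.0000 9.0000 17.0000 19.0000] v=[0.0000 0.0000 0.0000 0.0000]
Step 1: x=[4.8750 10.0000 15.5000 19.7500] v=[-0.2500 2.0000 -3.0000 1.5000]
Step 2: x=[4.7813 11.0938 13.6875 20.6875] v=[-0.1875 2.1875 -3.6250 1.8750]
Step 3: x=[4.8790 11.2579 12.9766 21.1250] v=[0.1953 0.3281 -1.4219 0.8750]
Max displacement = 2.0234

Answer: 2.0234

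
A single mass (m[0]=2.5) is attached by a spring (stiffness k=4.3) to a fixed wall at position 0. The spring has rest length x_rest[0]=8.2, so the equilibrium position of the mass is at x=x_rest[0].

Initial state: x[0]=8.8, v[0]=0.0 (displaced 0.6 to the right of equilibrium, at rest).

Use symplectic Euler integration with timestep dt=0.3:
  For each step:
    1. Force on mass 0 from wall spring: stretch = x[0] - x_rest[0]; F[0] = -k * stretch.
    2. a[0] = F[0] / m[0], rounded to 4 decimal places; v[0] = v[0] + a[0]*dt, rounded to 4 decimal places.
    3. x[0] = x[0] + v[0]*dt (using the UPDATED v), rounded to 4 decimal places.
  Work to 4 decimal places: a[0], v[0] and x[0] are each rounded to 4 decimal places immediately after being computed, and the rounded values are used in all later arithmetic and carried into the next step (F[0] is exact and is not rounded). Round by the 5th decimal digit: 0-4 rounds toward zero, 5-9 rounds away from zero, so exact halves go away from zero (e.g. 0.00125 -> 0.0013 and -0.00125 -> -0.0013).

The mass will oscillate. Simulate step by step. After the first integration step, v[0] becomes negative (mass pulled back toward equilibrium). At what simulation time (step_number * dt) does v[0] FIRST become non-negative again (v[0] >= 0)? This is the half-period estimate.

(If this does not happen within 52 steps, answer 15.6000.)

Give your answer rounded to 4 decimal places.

Step 0: x=[8.8000] v=[0.0000]
Step 1: x=[8.7071] v=[-0.3096]
Step 2: x=[8.5357] v=[-0.5713]
Step 3: x=[8.3124] v=[-0.7445]
Step 4: x=[8.0717] v=[-0.8025]
Step 5: x=[7.8508] v=[-0.7363]
Step 6: x=[7.6840] v=[-0.5561]
Step 7: x=[7.5970] v=[-0.2899]
Step 8: x=[7.6034] v=[0.0213]
First v>=0 after going negative at step 8, time=2.4000

Answer: 2.4000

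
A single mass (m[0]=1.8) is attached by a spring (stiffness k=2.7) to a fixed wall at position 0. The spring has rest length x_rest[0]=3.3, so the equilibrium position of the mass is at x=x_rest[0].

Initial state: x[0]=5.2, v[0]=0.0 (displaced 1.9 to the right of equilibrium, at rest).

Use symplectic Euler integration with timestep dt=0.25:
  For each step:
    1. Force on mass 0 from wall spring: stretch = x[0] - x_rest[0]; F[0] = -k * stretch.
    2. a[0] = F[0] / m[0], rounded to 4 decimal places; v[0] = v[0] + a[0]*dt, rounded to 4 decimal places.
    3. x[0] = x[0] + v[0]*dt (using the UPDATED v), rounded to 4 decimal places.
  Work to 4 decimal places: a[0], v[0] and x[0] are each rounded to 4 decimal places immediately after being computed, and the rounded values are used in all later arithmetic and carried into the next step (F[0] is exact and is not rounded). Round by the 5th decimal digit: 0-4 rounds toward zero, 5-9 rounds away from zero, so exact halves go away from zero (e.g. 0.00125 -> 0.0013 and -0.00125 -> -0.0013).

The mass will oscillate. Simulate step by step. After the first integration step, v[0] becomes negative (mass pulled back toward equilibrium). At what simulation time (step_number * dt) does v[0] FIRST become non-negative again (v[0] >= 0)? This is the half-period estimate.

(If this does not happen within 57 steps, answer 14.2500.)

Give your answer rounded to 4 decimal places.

Answer: 2.7500

Derivation:
Step 0: x=[5.2000] v=[0.0000]
Step 1: x=[5.0219] v=[-0.7125]
Step 2: x=[4.6824] v=[-1.3582]
Step 3: x=[4.2133] v=[-1.8766]
Step 4: x=[3.6585] v=[-2.2191]
Step 5: x=[3.0701] v=[-2.3536]
Step 6: x=[2.5033] v=[-2.2674]
Step 7: x=[2.0112] v=[-1.9686]
Step 8: x=[1.6399] v=[-1.4853]
Step 9: x=[1.4242] v=[-0.8628]
Step 10: x=[1.3844] v=[-0.1594]
Step 11: x=[1.5242] v=[0.5590]
First v>=0 after going negative at step 11, time=2.7500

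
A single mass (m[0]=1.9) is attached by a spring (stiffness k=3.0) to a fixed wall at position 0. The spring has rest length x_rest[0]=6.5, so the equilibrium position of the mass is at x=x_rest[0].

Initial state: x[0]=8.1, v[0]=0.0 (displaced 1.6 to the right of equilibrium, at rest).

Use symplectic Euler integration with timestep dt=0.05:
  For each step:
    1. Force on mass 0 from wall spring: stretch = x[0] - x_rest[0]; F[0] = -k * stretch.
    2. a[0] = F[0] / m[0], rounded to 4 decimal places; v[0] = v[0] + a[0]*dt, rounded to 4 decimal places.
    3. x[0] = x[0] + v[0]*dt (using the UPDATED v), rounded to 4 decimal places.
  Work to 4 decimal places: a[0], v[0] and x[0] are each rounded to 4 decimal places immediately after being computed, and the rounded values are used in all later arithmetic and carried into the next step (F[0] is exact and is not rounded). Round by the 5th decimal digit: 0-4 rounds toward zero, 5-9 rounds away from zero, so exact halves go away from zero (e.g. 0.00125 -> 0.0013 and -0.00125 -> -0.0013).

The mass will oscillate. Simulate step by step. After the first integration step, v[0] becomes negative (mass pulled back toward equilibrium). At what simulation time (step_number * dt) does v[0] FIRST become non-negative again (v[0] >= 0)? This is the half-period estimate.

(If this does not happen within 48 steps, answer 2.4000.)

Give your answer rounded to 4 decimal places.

Answer: 2.4000

Derivation:
Step 0: x=[8.1000] v=[0.0000]
Step 1: x=[8.0937] v=[-0.1263]
Step 2: x=[8.0811] v=[-0.2521]
Step 3: x=[8.0623] v=[-0.3769]
Step 4: x=[8.0373] v=[-0.5002]
Step 5: x=[8.0062] v=[-0.6216]
Step 6: x=[7.9692] v=[-0.7405]
Step 7: x=[7.9264] v=[-0.8565]
Step 8: x=[7.8779] v=[-0.9691]
Step 9: x=[7.8240] v=[-1.0779]
Step 10: x=[7.7649] v=[-1.1824]
Step 11: x=[7.7008] v=[-1.2823]
Step 12: x=[7.6319] v=[-1.3771]
Step 13: x=[7.5586] v=[-1.4665]
Step 14: x=[7.4811] v=[-1.5501]
Step 15: x=[7.3997] v=[-1.6276]
Step 16: x=[7.3148] v=[-1.6986]
Step 17: x=[7.2267] v=[-1.7629]
Step 18: x=[7.1357] v=[-1.8203]
Step 19: x=[7.0422] v=[-1.8705]
Step 20: x=[6.9465] v=[-1.9133]
Step 21: x=[6.8491] v=[-1.9486]
Step 22: x=[6.7503] v=[-1.9762]
Step 23: x=[6.6505] v=[-1.9960]
Step 24: x=[6.5501] v=[-2.0079]
Step 25: x=[6.4495] v=[-2.0119]
Step 26: x=[6.3491] v=[-2.0079]
Step 27: x=[6.2493] v=[-1.9960]
Step 28: x=[6.1505] v=[-1.9762]
Step 29: x=[6.0531] v=[-1.9486]
Step 30: x=[5.9574] v=[-1.9133]
Step 31: x=[5.8639] v=[-1.8705]
Step 32: x=[5.7729] v=[-1.8203]
Step 33: x=[5.6848] v=[-1.7629]
Step 34: x=[5.5999] v=[-1.6985]
Step 35: x=[5.5185] v=[-1.6274]
Step 36: x=[5.4410] v=[-1.5499]
Step 37: x=[5.3677] v=[-1.4663]
Step 38: x=[5.2989] v=[-1.3769]
Step 39: x=[5.2348] v=[-1.2821]
Step 40: x=[5.1757] v=[-1.1822]
Step 41: x=[5.1218] v=[-1.0777]
Step 42: x=[5.0734] v=[-0.9689]
Step 43: x=[5.0306] v=[-0.8563]
Step 44: x=[4.9936] v=[-0.7403]
Step 45: x=[4.9625] v=[-0.6214]
Step 46: x=[4.9375] v=[-0.5000]
Step 47: x=[4.9187] v=[-0.3766]
Step 48: x=[4.9061] v=[-0.2518]
v[0] did not become non-negative within 48 steps; using fallback time=2.4000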